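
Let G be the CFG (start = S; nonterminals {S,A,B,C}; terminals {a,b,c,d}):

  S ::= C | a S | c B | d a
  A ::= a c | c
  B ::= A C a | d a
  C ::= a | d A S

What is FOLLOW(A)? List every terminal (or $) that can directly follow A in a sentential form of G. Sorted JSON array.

FIRST iteration:
pass 1:
  A via A→a c: +{a}
  A via A→c: +{c}
  B via B→A C a: +{a,c}
  B via B→d a: +{d}
  C via C→a: +{a}
  C via C→d A S: +{d}
  S via S→C: +{a,d}
  S via S→c B: +{c}
  FIRST[S]={a,c,d}  FIRST[A]={a,c}  FIRST[B]={a,c,d}  FIRST[C]={a,d}
pass 2: (no change)
  FIRST[S]={a,c,d}  FIRST[A]={a,c}  FIRST[B]={a,c,d}  FIRST[C]={a,d}

FOLLOW sets:
initialize: $ ∈ FOLLOW(S)
[1]
  B→A C a: FOLLOW(A) ⊇ FIRST(C) = {a,d}; new: +{a,d}
  B→A C a: FOLLOW(C) ⊇ FIRST(a) = {a}; new: +{a}
  C→d A S: FOLLOW(A) ⊇ FIRST(S) = {a,c,d}; new: +{c}
  C→d A S: FOLLOW(S) ⊇ FOLLOW(C) ⊇ {a}; new: +{a}
  S→C: FOLLOW(C) ⊇ FOLLOW(S) ⊇ {$,a}; new: +{$}
  S→c B: FOLLOW(B) ⊇ FOLLOW(S) ⊇ {$,a}; new: +{$,a}
  S: {$,a}  A: {a,c,d}  B: {$,a}  C: {$,a}
[2] — fixpoint
  S: {$,a}  A: {a,c,d}  B: {$,a}  C: {$,a}

FOLLOW(A) = ["a", "c", "d"]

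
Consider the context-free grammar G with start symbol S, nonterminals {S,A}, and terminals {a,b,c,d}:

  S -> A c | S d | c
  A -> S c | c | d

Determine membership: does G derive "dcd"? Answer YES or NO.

Convert to CNF:
  S -> A T0 | S T1 | c
  A -> S T0 | c | d
  T0 -> c
  T1 -> d

CYK table (by increasing span):
  cell(0,0) d: {A,T1}  orig:{A}
  cell(1,1) c: {A,S,T0}  orig:{A,S}
  cell(2,2) d: {A,T1}  orig:{A}
  cell(0,1) dc: {S}
  cell(1,2) cd: {S}
  cell(0,2) dcd: {S}

S ∈ T[0,2] ⇒ YES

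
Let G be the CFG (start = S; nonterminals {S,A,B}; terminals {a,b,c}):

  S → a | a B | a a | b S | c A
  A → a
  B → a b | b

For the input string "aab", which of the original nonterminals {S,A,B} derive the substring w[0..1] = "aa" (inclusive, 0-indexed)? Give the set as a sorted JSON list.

CNF form of G:
  S -> T0 B | T0 T0 | T1 S | T2 A | a
  A -> a
  B -> T0 T1 | b
  T0 -> a
  T1 -> b
  T2 -> c

CYK table (by increasing span) — only the sub-triangle for w[0..1]:
  cell(0,0) a: {A,S,T0}  orig:{A,S}
  cell(1,1) a: {A,S,T0}  orig:{A,S}
  cell(0,1) aa: {S}

Original NTs in T[0,1] deriving "aa": ["S"]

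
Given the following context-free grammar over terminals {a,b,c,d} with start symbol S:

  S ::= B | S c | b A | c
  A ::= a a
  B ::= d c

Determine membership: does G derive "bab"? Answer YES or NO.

Convert to CNF:
  S -> S T2 | T1 T2 | T3 A | c
  A -> T0 T0
  B -> T1 T2
  T0 -> a
  T1 -> d
  T2 -> c
  T3 -> b

CYK fill:
  T[0,0] 'b' = {T3}  orig:{}
  T[1,1] 'a' = {T0}  orig:{}
  T[2,2] 'b' = {T3}  orig:{}
  T[0,1] 'ba' = ∅
  T[1,2] 'ab' = ∅
  T[0,2] 'bab' = ∅

S ∉ T[0,2] ⇒ NO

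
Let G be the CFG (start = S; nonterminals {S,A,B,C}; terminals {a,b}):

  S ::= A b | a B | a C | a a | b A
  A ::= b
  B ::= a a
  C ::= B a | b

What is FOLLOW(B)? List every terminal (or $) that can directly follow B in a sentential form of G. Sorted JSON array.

FIRST iteration:
round 1:
  A via A→b: +{b}
  B via B→a a: +{a}
  C via C→B a: +{a}
  C via C→b: +{b}
  S via S→A b: +{b}
  S via S→a B: +{a}
  S: {a,b}  A: {b}  B: {a}  C: {a,b}
round 2: (no change)
  S: {a,b}  A: {b}  B: {a}  C: {a,b}

FOLLOW iteration:
FOLLOW(S) := {$}
pass 1:
  C→B a: FOLLOW(B) ⊇ FIRST(a) = {a}; new: +{a}
  S→A b: FOLLOW(A) ⊇ FIRST(b) = {b}; new: +{b}
  S→a B: FOLLOW(B) ⊇ FOLLOW(S) ⊇ {$}; new: +{$}
  S→a C: FOLLOW(C) ⊇ FOLLOW(S) ⊇ {$}; new: +{$}
  S→b A: FOLLOW(A) ⊇ FOLLOW(S) ⊇ {$}; new: +{$}
  S: {$}  A: {$,b}  B: {$,a}  C: {$}
pass 2: (stable)
  S: {$}  A: {$,b}  B: {$,a}  C: {$}

FOLLOW(B) = ["$", "a"]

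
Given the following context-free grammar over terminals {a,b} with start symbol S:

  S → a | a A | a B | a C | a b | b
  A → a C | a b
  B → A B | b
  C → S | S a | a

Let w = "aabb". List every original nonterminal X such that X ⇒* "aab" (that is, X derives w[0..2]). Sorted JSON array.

Convert to CNF:
  S -> T0 A | T0 B | T0 C | T0 T1 | a | b
  A -> T0 C | T0 T1
  B -> A B | b
  C -> S T0 | T0 A | T0 B | T0 C | T0 T1 | a | b
  T0 -> a
  T1 -> b

Fill CYK table bottom-up, restricted to cells inside w[0..2]:
  cell(0,0) a: {C,S,T0}  orig:{C,S}
  cell(1,1) a: {C,S,T0}  orig:{C,S}
  cell(2,2) b: {B,C,S,T1}  orig:{B,C,S}
  cell(0,1) aa: {A,C,S}
  cell(1,2) ab: {A,C,S}
  cell(0,2) aab: {A,B,C,S}

Original NTs in T[0,2] deriving "aab": ["A", "B", "C", "S"]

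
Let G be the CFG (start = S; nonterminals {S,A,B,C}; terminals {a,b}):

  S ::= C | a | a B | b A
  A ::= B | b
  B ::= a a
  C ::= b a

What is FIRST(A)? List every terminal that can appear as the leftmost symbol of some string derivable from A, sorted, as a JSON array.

FIRST sets, iterate to fixpoint:
pass 1:
  A via A→b: +{b}
  B via B→a a: +{a}
  C via C→b a: +{b}
  S via S→C: +{b}
  S via S→a: +{a}
  FIRST[S]={a,b}  FIRST[A]={b}  FIRST[B]={a}  FIRST[C]={b}
pass 2:
  A via A→B: +{a}
  FIRST[S]={a,b}  FIRST[A]={a,b}  FIRST[B]={a}  FIRST[C]={b}
pass 3: done
  FIRST[S]={a,b}  FIRST[A]={a,b}  FIRST[B]={a}  FIRST[C]={b}

FIRST(A) = ["a", "b"]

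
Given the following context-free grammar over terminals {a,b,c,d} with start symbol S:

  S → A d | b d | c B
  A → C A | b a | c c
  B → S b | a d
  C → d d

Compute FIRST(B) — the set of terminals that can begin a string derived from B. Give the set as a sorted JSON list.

FIRST iteration:
[1]
  A via A→b a: +{b}
  A via A→c c: +{c}
  B via B→a d: +{a}
  C via C→d d: +{d}
  S via S→A d: +{b,c}
  FIRST[S]={b,c}  FIRST[A]={b,c}  FIRST[B]={a}  FIRST[C]={d}
[2]
  A via A→C A: +{d}
  B via B→S b: +{b,c}
  S via S→A d: +{d}
  FIRST[S]={b,c,d}  FIRST[A]={b,c,d}  FIRST[B]={a,b,c}  FIRST[C]={d}
[3]
  B via B→S b: +{d}
  FIRST[S]={b,c,d}  FIRST[A]={b,c,d}  FIRST[B]={a,b,c,d}  FIRST[C]={d}
[4] (no change)
  FIRST[S]={b,c,d}  FIRST[A]={b,c,d}  FIRST[B]={a,b,c,d}  FIRST[C]={d}

FIRST(B) = ["a", "b", "c", "d"]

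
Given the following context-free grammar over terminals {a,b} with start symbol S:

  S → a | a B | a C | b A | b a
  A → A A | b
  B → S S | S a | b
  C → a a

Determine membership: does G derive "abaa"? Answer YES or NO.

CNF form of G:
  S -> T0 B | T0 C | T1 A | T1 T0 | a
  A -> A A | b
  B -> S S | S T0 | b
  C -> T0 T0
  T0 -> a
  T1 -> b

CYK fill:
  cell(0,0) a: {S,T0}  orig:{S}
  cell(1,1) b: {A,B,T1}  orig:{A,B}
  cell(2,2) a: {S,T0}  orig:{S}
  cell(3,3) a: {S,T0}  orig:{S}
  cell(0,1) ab: {S}
  cell(1,2) ba: {S}
  cell(2,3) aa: {B,C}
  cell(0,2) aba: {B}
  cell(1,3) baa: {B}
  cell(0,3) abaa: {S}

S ∈ T[0,3] ⇒ YES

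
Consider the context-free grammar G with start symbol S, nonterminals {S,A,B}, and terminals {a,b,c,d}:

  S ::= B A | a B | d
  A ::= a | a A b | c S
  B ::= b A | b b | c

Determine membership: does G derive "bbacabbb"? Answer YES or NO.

CNF form of G:
  S -> B A | T0 B | d
  A -> T0 X3 | T2 S | a
  B -> T1 A | T1 T1 | c
  T0 -> a
  T1 -> b
  T2 -> c
  X3 -> A T1

CYK table (by increasing span):
  cell(0,0) b: {T1}  orig:{}
  cell(1,1) b: {T1}  orig:{}
  cell(2,2) a: {A,T0}  orig:{A}
  cell(3,3) c: {B,T2}  orig:{B}
  cell(4,4) a: {A,T0}  orig:{A}
  cell(5,5) b: {T1}  orig:{}
  cell(6,6) b: {T1}  orig:{}
  cell(7,7) b: {T1}  orig:{}
  cell(0,1) bb: {B}
  cell(1,2) ba: {B}
  cell(2,3) ac: {S}
  cell(3,4) ca: {S}
  cell(4,5) ab: {X3}  orig:{}
  cell(5,6) bb: {B}
  cell(6,7) bb: {B}
  cell(0,2) bba: {S}
  cell(1,3) bac: ∅
  cell(2,4) aca: ∅
  cell(3,5) cab: ∅
  cell(4,6) abb: {S}
  cell(5,7) bbb: ∅
  cell(0,3) bbac: ∅
  cell(1,4) baca: ∅
  cell(2,5) acab: ∅
  cell(3,6) cabb: {A}
  cell(4,7) abbb: ∅
  cell(0,4) bbaca: ∅
  cell(1,5) bacab: ∅
  cell(2,6) acabb: ∅
  cell(3,7) cabbb: {X3}  orig:{}
  cell(0,5) bbacab: ∅
  cell(1,6) bacabb: {S}
  cell(2,7) acabbb: {A}
  cell(0,6) bbacabb: ∅
  cell(1,7) bacabbb: {B}
  cell(0,7) bbacabbb: {S}

S ∈ T[0,7] ⇒ YES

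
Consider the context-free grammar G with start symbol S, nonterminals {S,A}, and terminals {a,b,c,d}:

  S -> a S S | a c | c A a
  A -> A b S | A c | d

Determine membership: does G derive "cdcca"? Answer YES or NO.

Convert to CNF:
  S -> T1 X5 | T2 T1 | T2 X4
  A -> A T1 | A X3 | d
  T0 -> b
  T1 -> c
  T2 -> a
  X3 -> T0 S
  X4 -> S S
  X5 -> A T2

CYK table (by increasing span):
  [0..0]={T1}  "c"  orig:{}
  [1..1]={A}  "d"
  [2..2]={T1}  "c"  orig:{}
  [3..3]={T1}  "c"  orig:{}
  [4..4]={T2}  "a"  orig:{}
  [0..1]=∅  "cd"
  [1..2]={A}  "dc"
  [2..3]=∅  "cc"
  [3..4]=∅  "ca"
  [0..2]=∅  "cdc"
  [1..3]={A}  "dcc"
  [2..4]=∅  "cca"
  [0..3]=∅  "cdcc"
  [1..4]={X5}  "dcca"  orig:{}
  [0..4]={S}  "cdcca"

S ∈ T[0,4] ⇒ YES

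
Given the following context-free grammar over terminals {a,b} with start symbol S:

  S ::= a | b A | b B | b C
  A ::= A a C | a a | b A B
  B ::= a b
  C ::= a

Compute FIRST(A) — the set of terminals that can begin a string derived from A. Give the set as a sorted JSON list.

FIRST sets, iterate to fixpoint:
pass 1:
  A via A→a a: +{a}
  A via A→b A B: +{b}
  B via B→a b: +{a}
  C via C→a: +{a}
  S via S→a: +{a}
  S via S→b A: +{b}
  S: {a,b}  A: {a,b}  B: {a}  C: {a}
pass 2: (no change)
  S: {a,b}  A: {a,b}  B: {a}  C: {a}

FIRST(A) = ["a", "b"]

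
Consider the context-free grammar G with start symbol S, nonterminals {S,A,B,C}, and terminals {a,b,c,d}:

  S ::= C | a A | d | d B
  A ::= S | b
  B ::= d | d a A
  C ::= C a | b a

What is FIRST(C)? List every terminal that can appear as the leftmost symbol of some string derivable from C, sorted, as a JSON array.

FIRST iteration:
round 1:
  A via A→b: +{b}
  B via B→d: +{d}
  C via C→b a: +{b}
  S via S→C: +{b}
  S via S→a A: +{a}
  S via S→d: +{d}
  FIRST[S]={a,b,d}  FIRST[A]={b}  FIRST[B]={d}  FIRST[C]={b}
round 2:
  A via A→S: +{a,d}
  FIRST[S]={a,b,d}  FIRST[A]={a,b,d}  FIRST[B]={d}  FIRST[C]={b}
round 3: — fixpoint
  FIRST[S]={a,b,d}  FIRST[A]={a,b,d}  FIRST[B]={d}  FIRST[C]={b}

FIRST(C) = ["b"]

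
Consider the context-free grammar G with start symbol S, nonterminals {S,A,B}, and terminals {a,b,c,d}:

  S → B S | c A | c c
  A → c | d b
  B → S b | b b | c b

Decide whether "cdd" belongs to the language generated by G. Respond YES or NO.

Convert to CNF:
  S -> B S | T2 A | T2 T2
  A -> T0 T1 | c
  B -> S T1 | T1 T1 | T2 T1
  T0 -> d
  T1 -> b
  T2 -> c

CYK fill:
  cell(0,0) c: {A,T2}  orig:{A}
  cell(1,1) d: {T0}  orig:{}
  cell(2,2) d: {T0}  orig:{}
  cell(0,1) cd: ∅
  cell(1,2) dd: ∅
  cell(0,2) cdd: ∅

S ∉ T[0,2] ⇒ NO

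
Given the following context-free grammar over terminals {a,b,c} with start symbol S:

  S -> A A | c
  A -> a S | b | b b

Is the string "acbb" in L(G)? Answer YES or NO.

Convert to CNF:
  S -> A A | c
  A -> T0 S | T1 T1 | b
  T0 -> a
  T1 -> b

Fill CYK table bottom-up:
  [0..0]={T0}  "a"  orig:{}
  [1..1]={S}  "c"
  [2..2]={A,T1}  "b"  orig:{A}
  [3..3]={A,T1}  "b"  orig:{A}
  [0..1]={A}  "ac"
  [1..2]=∅  "cb"
  [2..3]={A,S}  "bb"
  [0..2]={S}  "acb"
  [1..3]=∅  "cbb"
  [0..3]={S}  "acbb"

S ∈ T[0,3] ⇒ YES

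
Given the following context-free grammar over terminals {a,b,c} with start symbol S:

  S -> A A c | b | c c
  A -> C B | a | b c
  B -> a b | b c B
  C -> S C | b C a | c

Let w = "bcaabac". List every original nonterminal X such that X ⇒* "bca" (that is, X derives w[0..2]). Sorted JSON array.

Convert to CNF:
  S -> A X5 | T1 T1 | b
  A -> C B | T0 T1 | a
  B -> T0 X3 | T2 T0
  C -> S C | T0 X4 | c
  T0 -> b
  T1 -> c
  T2 -> a
  X3 -> T1 B
  X4 -> C T2
  X5 -> A T1

CYK table (by increasing span) (cells [i..j] with 0 ≤ i ≤ j ≤ 2 only):
  cell(0,0) b: {S,T0}  orig:{S}
  cell(1,1) c: {C,T1}  orig:{C}
  cell(2,2) a: {A,T2}  orig:{A}
  cell(0,1) bc: {A,C}
  cell(1,2) ca: {X4}  orig:{}
  cell(0,2) bca: {C,X4}  orig:{C}

Original NTs in T[0,2] deriving "bca": ["C"]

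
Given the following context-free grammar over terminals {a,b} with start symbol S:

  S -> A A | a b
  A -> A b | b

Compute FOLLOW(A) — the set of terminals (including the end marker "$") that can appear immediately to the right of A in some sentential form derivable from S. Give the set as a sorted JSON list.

FIRST iteration:
pass 1:
  A via A→b: +{b}
  S via S→A A: +{b}
  S via S→a b: +{a}
  S: {a,b}  A: {b}
pass 2: (no change)
  S: {a,b}  A: {b}

FOLLOW sets:
initialize: $ ∈ FOLLOW(S)
pass 1:
  A→A b: FOLLOW(A) ⊇ FIRST(b) = {b}; new: +{b}
  S→A A: FOLLOW(A) ⊇ FOLLOW(S) ⊇ {$}; new: +{$}
  FOLLOW[S]={$}  FOLLOW[A]={$,b}
pass 2: (stable)
  FOLLOW[S]={$}  FOLLOW[A]={$,b}

FOLLOW(A) = ["$", "b"]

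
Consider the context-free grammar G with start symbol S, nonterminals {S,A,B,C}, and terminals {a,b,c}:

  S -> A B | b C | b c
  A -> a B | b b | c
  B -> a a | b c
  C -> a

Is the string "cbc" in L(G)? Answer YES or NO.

CNF form of G:
  S -> A B | T1 C | T1 T2
  A -> T0 B | T1 T1 | c
  B -> T0 T0 | T1 T2
  C -> a
  T0 -> a
  T1 -> b
  T2 -> c

Fill CYK table bottom-up:
  T[0,0] 'c' = {A,T2}  orig:{A}
  T[1,1] 'b' = {T1}  orig:{}
  T[2,2] 'c' = {A,T2}  orig:{A}
  T[0,1] 'cb' = ∅
  T[1,2] 'bc' = {B,S}
  T[0,2] 'cbc' = {S}

S ∈ T[0,2] ⇒ YES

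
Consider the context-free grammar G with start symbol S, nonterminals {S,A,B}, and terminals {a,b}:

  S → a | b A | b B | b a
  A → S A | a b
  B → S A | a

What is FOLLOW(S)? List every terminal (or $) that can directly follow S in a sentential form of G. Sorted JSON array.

FIRST iteration:
pass 1:
  A via A→a b: +{a}
  B via B→a: +{a}
  S via S→a: +{a}
  S via S→b A: +{b}
  FIRST(S)={a,b}  FIRST(A)={a}  FIRST(B)={a}
pass 2:
  A via A→S A: +{b}
  B via B→S A: +{b}
  FIRST(S)={a,b}  FIRST(A)={a,b}  FIRST(B)={a,b}
pass 3: (stable)
  FIRST(S)={a,b}  FIRST(A)={a,b}  FIRST(B)={a,b}

FOLLOW iteration:
FOLLOW(S) := {$}
pass 1:
  A→S A: FOLLOW(S) ⊇ FIRST(A) = {a,b}; new: +{a,b}
  S→b A: FOLLOW(A) ⊇ FOLLOW(S) ⊇ {$,a,b}; new: +{$,a,b}
  S→b B: FOLLOW(B) ⊇ FOLLOW(S) ⊇ {$,a,b}; new: +{$,a,b}
  FOLLOW[S]={$,a,b}  FOLLOW[A]={$,a,b}  FOLLOW[B]={$,a,b}
pass 2: (no change)
  FOLLOW[S]={$,a,b}  FOLLOW[A]={$,a,b}  FOLLOW[B]={$,a,b}

FOLLOW(S) = ["$", "a", "b"]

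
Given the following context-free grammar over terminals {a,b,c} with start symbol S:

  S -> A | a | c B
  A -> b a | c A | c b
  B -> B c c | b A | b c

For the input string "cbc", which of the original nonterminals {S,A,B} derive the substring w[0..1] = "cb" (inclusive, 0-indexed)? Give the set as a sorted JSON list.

CNF form of G:
  S -> T0 T1 | T2 A | T2 B | T2 T0 | a
  A -> T0 T1 | T2 A | T2 T0
  B -> B X3 | T0 A | T0 T2
  T0 -> b
  T1 -> a
  T2 -> c
  X3 -> T2 T2

CYK fill — only the sub-triangle for w[0..1]:
  [0..0]={T2}  "c"  orig:{}
  [1..1]={T0}  "b"  orig:{}
  [0..1]={A,S}  "cb"

Original NTs in T[0,1] deriving "cb": ["A", "S"]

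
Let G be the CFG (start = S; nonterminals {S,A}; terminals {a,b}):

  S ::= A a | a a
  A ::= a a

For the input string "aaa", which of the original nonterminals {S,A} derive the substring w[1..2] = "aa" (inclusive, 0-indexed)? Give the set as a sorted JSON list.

CNF form of G:
  S -> A T0 | T0 T0
  A -> T0 T0
  T0 -> a

CYK table (by increasing span) (cells [i..j] with 1 ≤ i ≤ j ≤ 2 only):
  [1..1]={T0}  "a"  orig:{}
  [2..2]={T0}  "a"  orig:{}
  [1..2]={A,S}  "aa"

Original NTs in T[1,2] deriving "aa": ["A", "S"]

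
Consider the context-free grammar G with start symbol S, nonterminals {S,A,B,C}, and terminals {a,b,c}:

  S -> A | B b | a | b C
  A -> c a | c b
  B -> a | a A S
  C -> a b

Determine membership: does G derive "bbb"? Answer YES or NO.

CNF form of G:
  S -> B T2 | T0 T1 | T0 T2 | T2 C | a
  A -> T0 T1 | T0 T2
  B -> T1 X3 | a
  C -> T1 T2
  T0 -> c
  T1 -> a
  T2 -> b
  X3 -> A S

CYK fill:
  T[0,0] 'b' = {T2}  orig:{}
  T[1,1] 'b' = {T2}  orig:{}
  T[2,2] 'b' = {T2}  orig:{}
  T[0,1] 'bb' = ∅
  T[1,2] 'bb' = ∅
  T[0,2] 'bbb' = ∅

S ∉ T[0,2] ⇒ NO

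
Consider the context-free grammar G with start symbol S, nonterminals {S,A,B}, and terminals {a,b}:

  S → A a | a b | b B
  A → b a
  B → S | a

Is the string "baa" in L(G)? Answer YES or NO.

Convert to CNF:
  S -> A T1 | T0 B | T1 T0
  A -> T0 T1
  B -> A T1 | T0 B | T1 T0 | a
  T0 -> b
  T1 -> a

CYK fill:
  cell(0,0) b: {T0}  orig:{}
  cell(1,1) a: {B,T1}  orig:{B}
  cell(2,2) a: {B,T1}  orig:{B}
  cell(0,1) ba: {A,B,S}
  cell(1,2) aa: ∅
  cell(0,2) baa: {B,S}

S ∈ T[0,2] ⇒ YES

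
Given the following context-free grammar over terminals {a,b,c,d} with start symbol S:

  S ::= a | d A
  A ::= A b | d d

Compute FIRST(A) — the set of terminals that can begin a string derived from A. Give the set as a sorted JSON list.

FIRST sets, iterate to fixpoint:
[1]
  A via A→d d: +{d}
  S via S→a: +{a}
  S via S→d A: +{d}
  FIRST(S)={a,d}  FIRST(A)={d}
[2] — fixpoint
  FIRST(S)={a,d}  FIRST(A)={d}

FIRST(A) = ["d"]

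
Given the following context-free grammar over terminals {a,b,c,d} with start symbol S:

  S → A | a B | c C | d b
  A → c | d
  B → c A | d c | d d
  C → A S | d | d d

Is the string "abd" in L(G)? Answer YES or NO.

CNF form of G:
  S -> T0 C | T1 T3 | T2 B | c | d
  A -> c | d
  B -> T0 A | T1 T0 | T1 T1
  C -> A S | T1 T1 | d
  T0 -> c
  T1 -> d
  T2 -> a
  T3 -> b

Fill CYK table bottom-up:
  [0..0]={T2}  "a"  orig:{}
  [1..1]={T3}  "b"  orig:{}
  [2..2]={A,C,S,T1}  "d"  orig:{A,C,S}
  [0..1]=∅  "ab"
  [1..2]=∅  "bd"
  [0..2]=∅  "abd"

S ∉ T[0,2] ⇒ NO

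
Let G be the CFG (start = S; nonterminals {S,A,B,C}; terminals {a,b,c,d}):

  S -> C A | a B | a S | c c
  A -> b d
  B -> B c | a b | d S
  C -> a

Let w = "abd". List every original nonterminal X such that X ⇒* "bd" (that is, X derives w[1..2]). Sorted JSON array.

CNF form of G:
  S -> C A | T2 T2 | T3 B | T3 S
  A -> T0 T1
  B -> B T2 | T1 S | T3 T0
  C -> a
  T0 -> b
  T1 -> d
  T2 -> c
  T3 -> a

CYK fill (cells [i..j] with 1 ≤ i ≤ j ≤ 2 only):
  [1..1]={T0}  "b"  orig:{}
  [2..2]={T1}  "d"  orig:{}
  [1..2]={A}  "bd"

Original NTs in T[1,2] deriving "bd": ["A"]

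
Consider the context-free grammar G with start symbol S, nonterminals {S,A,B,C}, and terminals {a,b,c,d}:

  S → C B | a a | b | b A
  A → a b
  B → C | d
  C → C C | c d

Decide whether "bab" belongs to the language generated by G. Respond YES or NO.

Convert to CNF:
  S -> C B | T0 T0 | T1 A | b
  A -> T0 T1
  B -> C C | T2 T3 | d
  C -> C C | T2 T3
  T0 -> a
  T1 -> b
  T2 -> c
  T3 -> d

CYK fill:
  T[0,0] 'b' = {S,T1}  orig:{S}
  T[1,1] 'a' = {T0}  orig:{}
  T[2,2] 'b' = {S,T1}  orig:{S}
  T[0,1] 'ba' = ∅
  T[1,2] 'ab' = {A}
  T[0,2] 'bab' = {S}

S ∈ T[0,2] ⇒ YES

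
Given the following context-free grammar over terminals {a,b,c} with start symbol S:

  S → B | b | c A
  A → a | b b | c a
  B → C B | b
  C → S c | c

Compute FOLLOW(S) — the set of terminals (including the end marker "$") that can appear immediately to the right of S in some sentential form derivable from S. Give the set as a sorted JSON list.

FIRST sets, iterate to fixpoint:
iter 1:
  A via A→a: +{a}
  A via A→b b: +{b}
  A via A→c a: +{c}
  B via B→b: +{b}
  C via C→c: +{c}
  S via S→B: +{b}
  S via S→c A: +{c}
  FIRST[S]={b,c}  FIRST[A]={a,b,c}  FIRST[B]={b}  FIRST[C]={c}
iter 2:
  B via B→C B: +{c}
  C via C→S c: +{b}
  FIRST[S]={b,c}  FIRST[A]={a,b,c}  FIRST[B]={b,c}  FIRST[C]={b,c}
iter 3: — fixpoint
  FIRST[S]={b,c}  FIRST[A]={a,b,c}  FIRST[B]={b,c}  FIRST[C]={b,c}

FOLLOW sets:
seed FOLLOW(S) with $
round 1:
  B→C B: FOLLOW(C) ⊇ FIRST(B) = {b,c}; new: +{b,c}
  C→S c: FOLLOW(S) ⊇ FIRST(c) = {c}; new: +{c}
  S→B: FOLLOW(B) ⊇ FOLLOW(S) ⊇ {$,c}; new: +{$,c}
  S→c A: FOLLOW(A) ⊇ FOLLOW(S) ⊇ {$,c}; new: +{$,c}
  FOLLOW[S]={$,c}  FOLLOW[A]={$,c}  FOLLOW[B]={$,c}  FOLLOW[C]={b,c}
round 2: (stable)
  FOLLOW[S]={$,c}  FOLLOW[A]={$,c}  FOLLOW[B]={$,c}  FOLLOW[C]={b,c}

FOLLOW(S) = ["$", "c"]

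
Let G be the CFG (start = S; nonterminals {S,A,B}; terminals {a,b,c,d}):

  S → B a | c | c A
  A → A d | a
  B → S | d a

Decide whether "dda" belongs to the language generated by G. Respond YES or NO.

CNF form of G:
  S -> B T1 | T2 A | c
  A -> A T0 | a
  B -> B T1 | T0 T1 | T2 A | c
  T0 -> d
  T1 -> a
  T2 -> c

CYK table (by increasing span):
  [0..0]={T0}  "d"  orig:{}
  [1..1]={T0}  "d"  orig:{}
  [2..2]={A,T1}  "a"  orig:{A}
  [0..1]=∅  "dd"
  [1..2]={B}  "da"
  [0..2]=∅  "dda"

S ∉ T[0,2] ⇒ NO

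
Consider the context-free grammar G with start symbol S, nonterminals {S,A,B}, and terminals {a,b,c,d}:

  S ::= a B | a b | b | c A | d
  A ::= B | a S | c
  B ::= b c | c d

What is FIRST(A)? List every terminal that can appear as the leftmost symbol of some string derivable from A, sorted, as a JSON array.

FIRST iteration:
round 1:
  A via A→a S: +{a}
  A via A→c: +{c}
  B via B→b c: +{b}
  B via B→c d: +{c}
  S via S→a B: +{a}
  S via S→b: +{b}
  S via S→c A: +{c}
  S via S→d: +{d}
  S: {a,b,c,d}  A: {a,c}  B: {b,c}
round 2:
  A via A→B: +{b}
  S: {a,b,c,d}  A: {a,b,c}  B: {b,c}
round 3: (stable)
  S: {a,b,c,d}  A: {a,b,c}  B: {b,c}

FIRST(A) = ["a", "b", "c"]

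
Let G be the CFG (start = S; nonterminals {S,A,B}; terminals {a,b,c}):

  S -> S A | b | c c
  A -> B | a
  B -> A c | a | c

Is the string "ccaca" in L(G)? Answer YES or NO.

Convert to CNF:
  S -> S A | T0 T0 | b
  A -> A T0 | a | c
  B -> A T0 | a | c
  T0 -> c

CYK fill:
  T[0,0] 'c' = {A,B,T0}  orig:{A,B}
  T[1,1] 'c' = {A,B,T0}  orig:{A,B}
  T[2,2] 'a' = {A,B}
  T[3,3] 'c' = {A,B,T0}  orig:{A,B}
  T[4,4] 'a' = {A,B}
  T[0,1] 'cc' = {A,B,S}
  T[1,2] 'ca' = ∅
  T[2,3] 'ac' = {A,B}
  T[3,4] 'ca' = ∅
  T[0,2] 'cca' = {S}
  T[1,3] 'cac' = ∅
  T[2,4] 'aca' = ∅
  T[0,3] 'ccac' = {S}
  T[1,4] 'caca' = ∅
  T[0,4] 'ccaca' = {S}

S ∈ T[0,4] ⇒ YES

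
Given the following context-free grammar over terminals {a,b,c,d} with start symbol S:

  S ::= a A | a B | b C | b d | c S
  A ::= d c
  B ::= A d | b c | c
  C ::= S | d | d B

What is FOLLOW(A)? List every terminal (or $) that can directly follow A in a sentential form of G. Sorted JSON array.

FIRST sets, iterate to fixpoint:
round 1:
  A via A→d c: +{d}
  B via B→A d: +{d}
  B via B→b c: +{b}
  B via B→c: +{c}
  C via C→d: +{d}
  S via S→a A: +{a}
  S via S→b C: +{b}
  S via S→c S: +{c}
  FIRST[S]={a,b,c}  FIRST[A]={d}  FIRST[B]={b,c,d}  FIRST[C]={d}
round 2:
  C via C→S: +{a,b,c}
  FIRST[S]={a,b,c}  FIRST[A]={d}  FIRST[B]={b,c,d}  FIRST[C]={a,b,c,d}
round 3: done
  FIRST[S]={a,b,c}  FIRST[A]={d}  FIRST[B]={b,c,d}  FIRST[C]={a,b,c,d}

Compute FOLLOW by fixpoint:
seed FOLLOW(S) with $
pass 1:
  B→A d: FOLLOW(A) ⊇ FIRST(d) = {d}; new: +{d}
  S→a A: FOLLOW(A) ⊇ FOLLOW(S) ⊇ {$}; new: +{$}
  S→a B: FOLLOW(B) ⊇ FOLLOW(S) ⊇ {$}; new: +{$}
  S→b C: FOLLOW(C) ⊇ FOLLOW(S) ⊇ {$}; new: +{$}
  S: {$}  A: {$,d}  B: {$}  C: {$}
pass 2: done
  S: {$}  A: {$,d}  B: {$}  C: {$}

FOLLOW(A) = ["$", "d"]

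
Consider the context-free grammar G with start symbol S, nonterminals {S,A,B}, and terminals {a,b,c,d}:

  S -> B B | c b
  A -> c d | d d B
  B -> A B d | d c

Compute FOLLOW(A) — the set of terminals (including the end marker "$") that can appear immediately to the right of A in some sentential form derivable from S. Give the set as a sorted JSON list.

FIRST sets, iterate to fixpoint:
iter 1:
  A via A→c d: +{c}
  A via A→d d B: +{d}
  B via B→A B d: +{c,d}
  S via S→B B: +{c,d}
  S: {c,d}  A: {c,d}  B: {c,d}
iter 2: (no change)
  S: {c,d}  A: {c,d}  B: {c,d}

FOLLOW sets:
initialize: $ ∈ FOLLOW(S)
[1]
  B→A B d: FOLLOW(A) ⊇ FIRST(B) = {c,d}; new: +{c,d}
  B→A B d: FOLLOW(B) ⊇ FIRST(d) = {d}; new: +{d}
  S→B B: FOLLOW(B) ⊇ FIRST(B) = {c,d}; new: +{c}
  S→B B: FOLLOW(B) ⊇ FOLLOW(S) ⊇ {$}; new: +{$}
  FOLLOW[S]={$}  FOLLOW[A]={c,d}  FOLLOW[B]={$,c,d}
[2] done
  FOLLOW[S]={$}  FOLLOW[A]={c,d}  FOLLOW[B]={$,c,d}

FOLLOW(A) = ["c", "d"]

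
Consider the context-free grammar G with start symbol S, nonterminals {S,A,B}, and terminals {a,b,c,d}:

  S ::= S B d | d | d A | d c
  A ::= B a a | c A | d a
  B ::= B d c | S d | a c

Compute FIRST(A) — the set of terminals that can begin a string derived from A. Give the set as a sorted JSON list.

Compute FIRST by fixpoint:
pass 1:
  A via A→c A: +{c}
  A via A→d a: +{d}
  B via B→a c: +{a}
  S via S→d: +{d}
  FIRST(S)={d}  FIRST(A)={c,d}  FIRST(B)={a}
pass 2:
  A via A→B a a: +{a}
  B via B→S d: +{d}
  FIRST(S)={d}  FIRST(A)={a,c,d}  FIRST(B)={a,d}
pass 3: — fixpoint
  FIRST(S)={d}  FIRST(A)={a,c,d}  FIRST(B)={a,d}

FIRST(A) = ["a", "c", "d"]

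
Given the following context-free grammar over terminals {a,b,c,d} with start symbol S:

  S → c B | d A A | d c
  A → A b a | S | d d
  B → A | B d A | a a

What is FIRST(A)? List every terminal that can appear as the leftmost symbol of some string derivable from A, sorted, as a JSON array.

FIRST iteration:
round 1:
  A via A→d d: +{d}
  B via B→A: +{d}
  B via B→a a: +{a}
  S via S→c B: +{c}
  S via S→d A A: +{d}
  S: {c,d}  A: {d}  B: {a,d}
round 2:
  A via A→S: +{c}
  B via B→A: +{c}
  S: {c,d}  A: {c,d}  B: {a,c,d}
round 3: done
  S: {c,d}  A: {c,d}  B: {a,c,d}

FIRST(A) = ["c", "d"]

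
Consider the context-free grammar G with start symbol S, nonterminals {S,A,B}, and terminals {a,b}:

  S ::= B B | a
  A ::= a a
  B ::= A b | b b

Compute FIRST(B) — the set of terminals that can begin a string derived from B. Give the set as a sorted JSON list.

FIRST iteration:
round 1:
  A via A→a a: +{a}
  B via B→A b: +{a}
  B via B→b b: +{b}
  S via S→B B: +{a,b}
  FIRST[S]={a,b}  FIRST[A]={a}  FIRST[B]={a,b}
round 2: (no change)
  FIRST[S]={a,b}  FIRST[A]={a}  FIRST[B]={a,b}

FIRST(B) = ["a", "b"]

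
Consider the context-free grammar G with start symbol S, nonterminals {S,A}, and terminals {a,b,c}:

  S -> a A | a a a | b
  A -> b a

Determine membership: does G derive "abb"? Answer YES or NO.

CNF form of G:
  S -> T1 A | T1 X2 | b
  A -> T0 T1
  T0 -> b
  T1 -> a
  X2 -> T1 T1

CYK table (by increasing span):
  T[0,0] 'a' = {T1}  orig:{}
  T[1,1] 'b' = {S,T0}  orig:{S}
  T[2,2] 'b' = {S,T0}  orig:{S}
  T[0,1] 'ab' = ∅
  T[1,2] 'bb' = ∅
  T[0,2] 'abb' = ∅

S ∉ T[0,2] ⇒ NO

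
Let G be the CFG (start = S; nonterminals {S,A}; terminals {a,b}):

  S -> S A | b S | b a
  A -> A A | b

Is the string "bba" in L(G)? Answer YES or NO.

Convert to CNF:
  S -> S A | T0 S | T0 T1
  A -> A A | b
  T0 -> b
  T1 -> a

CYK fill:
  T[0,0] 'b' = {A,T0}  orig:{A}
  T[1,1] 'b' = {A,T0}  orig:{A}
  T[2,2] 'a' = {T1}  orig:{}
  T[0,1] 'bb' = {A}
  T[1,2] 'ba' = {S}
  T[0,2] 'bba' = {S}

S ∈ T[0,2] ⇒ YES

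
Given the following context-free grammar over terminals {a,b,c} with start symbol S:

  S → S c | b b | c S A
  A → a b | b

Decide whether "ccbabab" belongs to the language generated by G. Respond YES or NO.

CNF form of G:
  S -> S T2 | T1 T1 | T2 X3
  A -> T0 T1 | b
  T0 -> a
  T1 -> b
  T2 -> c
  X3 -> S A

CYK fill:
  cell(0,0) c: {T2}  orig:{}
  cell(1,1) c: {T2}  orig:{}
  cell(2,2) b: {A,T1}  orig:{A}
  cell(3,3) a: {T0}  orig:{}
  cell(4,4) b: {A,T1}  orig:{A}
  cell(5,5) a: {T0}  orig:{}
  cell(6,6) b: {A,T1}  orig:{A}
  cell(0,1) cc: ∅
  cell(1,2) cb: ∅
  cell(2,3) ba: ∅
  cell(3,4) ab: {A}
  cell(4,5) ba: ∅
  cell(5,6) ab: {A}
  cell(0,2) ccb: ∅
  cell(1,3) cba: ∅
  cell(2,4) bab: ∅
  cell(3,5) aba: ∅
  cell(4,6) bab: ∅
  cell(0,3) ccba: ∅
  cell(1,4) cbab: ∅
  cell(2,5) baba: ∅
  cell(3,6) abab: ∅
  cell(0,4) ccbab: ∅
  cell(1,5) cbaba: ∅
  cell(2,6) babab: ∅
  cell(0,5) ccbaba: ∅
  cell(1,6) cbabab: ∅
  cell(0,6) ccbabab: ∅

S ∉ T[0,6] ⇒ NO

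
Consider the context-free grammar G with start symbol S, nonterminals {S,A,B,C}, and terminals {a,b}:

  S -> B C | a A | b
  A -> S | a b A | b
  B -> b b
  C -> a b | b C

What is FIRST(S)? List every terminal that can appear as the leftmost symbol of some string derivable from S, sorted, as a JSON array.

FIRST sets, iterate to fixpoint:
round 1:
  A via A→a b A: +{a}
  A via A→b: +{b}
  B via B→b b: +{b}
  C via C→a b: +{a}
  C via C→b C: +{b}
  S via S→B C: +{b}
  S via S→a A: +{a}
  FIRST(S)={a,b}  FIRST(A)={a,b}  FIRST(B)={b}  FIRST(C)={a,b}
round 2: done
  FIRST(S)={a,b}  FIRST(A)={a,b}  FIRST(B)={b}  FIRST(C)={a,b}

FIRST(S) = ["a", "b"]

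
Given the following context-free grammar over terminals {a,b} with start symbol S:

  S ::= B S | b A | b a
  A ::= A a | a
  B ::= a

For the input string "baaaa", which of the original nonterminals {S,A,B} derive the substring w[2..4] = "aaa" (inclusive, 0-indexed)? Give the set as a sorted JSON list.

CNF form of G:
  S -> B S | T1 A | T1 T0
  A -> A T0 | a
  B -> a
  T0 -> a
  T1 -> b

Fill CYK table bottom-up — only the sub-triangle for w[2..4]:
  [2..2]={A,B,T0}  "a"  orig:{A,B}
  [3..3]={A,B,T0}  "a"  orig:{A,B}
  [4..4]={A,B,T0}  "a"  orig:{A,B}
  [2..3]={A}  "aa"
  [3..4]={A}  "aa"
  [2..4]={A}  "aaa"

Original NTs in T[2,4] deriving "aaa": ["A"]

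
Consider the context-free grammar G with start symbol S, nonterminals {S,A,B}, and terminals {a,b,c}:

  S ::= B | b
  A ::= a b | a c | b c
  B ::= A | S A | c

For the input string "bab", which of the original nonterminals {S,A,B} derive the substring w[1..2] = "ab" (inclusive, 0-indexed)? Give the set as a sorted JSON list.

Convert to CNF:
  S -> S A | T0 T1 | T0 T2 | T1 T2 | b | c
  A -> T0 T1 | T0 T2 | T1 T2
  B -> S A | T0 T1 | T0 T2 | T1 T2 | c
  T0 -> a
  T1 -> b
  T2 -> c

CYK fill, restricted to cells inside w[1..2]:
  cell(1,1) a: {T0}  orig:{}
  cell(2,2) b: {S,T1}  orig:{S}
  cell(1,2) ab: {A,B,S}

Original NTs in T[1,2] deriving "ab": ["A", "B", "S"]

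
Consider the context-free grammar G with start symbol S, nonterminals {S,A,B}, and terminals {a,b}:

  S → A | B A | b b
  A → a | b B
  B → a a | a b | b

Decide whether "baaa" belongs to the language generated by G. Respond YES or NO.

Convert to CNF:
  S -> B A | T0 B | T0 T0 | a
  A -> T0 B | a
  B -> T1 T0 | T1 T1 | b
  T0 -> b
  T1 -> a

Fill CYK table bottom-up:
  T[0,0] 'b' = {B,T0}  orig:{B}
  T[1,1] 'a' = {A,S,T1}  orig:{A,S}
  T[2,2] 'a' = {A,S,T1}  orig:{A,S}
  T[3,3] 'a' = {A,S,T1}  orig:{A,S}
  T[0,1] 'ba' = {S}
  T[1,2] 'aa' = {B}
  T[2,3] 'aa' = {B}
  T[0,2] 'baa' = {A,S}
  T[1,3] 'aaa' = {S}
  T[0,3] 'baaa' = ∅

S ∉ T[0,3] ⇒ NO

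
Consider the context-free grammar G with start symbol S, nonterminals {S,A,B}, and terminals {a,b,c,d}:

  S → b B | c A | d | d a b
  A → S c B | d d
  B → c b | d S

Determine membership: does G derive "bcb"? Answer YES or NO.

Convert to CNF:
  S -> T0 A | T1 X5 | T2 B | d
  A -> S X4 | T1 T1
  B -> T0 T2 | T1 S
  T0 -> c
  T1 -> d
  T2 -> b
  T3 -> a
  X4 -> T0 B
  X5 -> T3 T2

Fill CYK table bottom-up:
  T[0,0] 'b' = {T2}  orig:{}
  T[1,1] 'c' = {T0}  orig:{}
  T[2,2] 'b' = {T2}  orig:{}
  T[0,1] 'bc' = ∅
  T[1,2] 'cb' = {B}
  T[0,2] 'bcb' = {S}

S ∈ T[0,2] ⇒ YES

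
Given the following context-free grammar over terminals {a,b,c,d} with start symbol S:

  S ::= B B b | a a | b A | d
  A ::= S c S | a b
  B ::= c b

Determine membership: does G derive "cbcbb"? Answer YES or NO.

CNF form of G:
  S -> B X4 | T1 T1 | T2 A | d
  A -> S X3 | T1 T2
  B -> T0 T2
  T0 -> c
  T1 -> a
  T2 -> b
  X3 -> T0 S
  X4 -> B T2

Fill CYK table bottom-up:
  cell(0,0) c: {T0}  orig:{}
  cell(1,1) b: {T2}  orig:{}
  cell(2,2) c: {T0}  orig:{}
  cell(3,3) b: {T2}  orig:{}
  cell(4,4) b: {T2}  orig:{}
  cell(0,1) cb: {B}
  cell(1,2) bc: ∅
  cell(2,3) cb: {B}
  cell(3,4) bb: ∅
  cell(0,2) cbc: ∅
  cell(1,3) bcb: ∅
  cell(2,4) cbb: {X4}  orig:{}
  cell(0,3) cbcb: ∅
  cell(1,4) bcbb: ∅
  cell(0,4) cbcbb: {S}

S ∈ T[0,4] ⇒ YES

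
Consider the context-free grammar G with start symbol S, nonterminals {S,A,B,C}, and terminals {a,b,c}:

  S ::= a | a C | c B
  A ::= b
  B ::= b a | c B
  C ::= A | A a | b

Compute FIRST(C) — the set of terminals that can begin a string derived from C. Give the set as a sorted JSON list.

FIRST iteration:
iter 1:
  A via A→b: +{b}
  B via B→b a: +{b}
  B via B→c B: +{c}
  C via C→A: +{b}
  S via S→a: +{a}
  S via S→c B: +{c}
  S: {a,c}  A: {b}  B: {b,c}  C: {b}
iter 2: — fixpoint
  S: {a,c}  A: {b}  B: {b,c}  C: {b}

FIRST(C) = ["b"]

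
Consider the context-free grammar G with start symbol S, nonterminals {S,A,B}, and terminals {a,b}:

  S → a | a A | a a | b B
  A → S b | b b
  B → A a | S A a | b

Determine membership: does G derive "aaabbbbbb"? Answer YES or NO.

CNF form of G:
  S -> T0 B | T1 A | T1 T1 | a
  A -> S T0 | T0 T0
  B -> A T1 | S X2 | b
  T0 -> b
  T1 -> a
  X2 -> A T1

CYK table (by increasing span):
  [0..0]={S,T1}  "a"  orig:{S}
  [1..1]={S,T1}  "a"  orig:{S}
  [2..2]={S,T1}  "a"  orig:{S}
  [3..3]={B,T0}  "b"  orig:{B}
  [4..4]={B,T0}  "b"  orig:{B}
  [5..5]={B,T0}  "b"  orig:{B}
  [6..6]={B,T0}  "b"  orig:{B}
  [7..7]={B,T0}  "b"  orig:{B}
  [8..8]={B,T0}  "b"  orig:{B}
  [0..1]={S}  "aa"
  [1..2]={S}  "aa"
  [2..3]={A}  "ab"
  [3..4]={A,S}  "bb"
  [4..5]={A,S}  "bb"
  [5..6]={A,S}  "bb"
  [6..7]={A,S}  "bb"
  [7..8]={A,S}  "bb"
  [0..2]=∅  "aaa"
  [1..3]={A,S}  "aab"
  [2..4]={S}  "abb"
  [3..5]={A}  "bbb"
  [4..6]={A}  "bbb"
  [5..7]={A}  "bbb"
  [6..8]={A}  "bbb"
  [0..3]={S}  "aaab"
  [1..4]={A}  "aabb"
  [2..5]={A,S}  "abbb"
  [3..6]=∅  "bbbb"
  [4..7]=∅  "bbbb"
  [5..8]=∅  "bbbb"
  [0..4]={A,S}  "aaabb"
  [1..5]={S}  "aabbb"
  [2..6]={A}  "abbbb"
  [3..7]=∅  "bbbbb"
  [4..8]=∅  "bbbbb"
  [0..5]={A}  "aaabbb"
  [1..6]={A,S}  "aabbbb"
  [2..7]=∅  "abbbbb"
  [3..8]=∅  "bbbbbb"
  [0..6]={S}  "aaabbbb"
  [1..7]={A}  "aabbbbb"
  [2..8]=∅  "abbbbbb"
  [0..7]={A,S}  "aaabbbbb"
  [1..8]=∅  "aabbbbbb"
  [0..8]={A}  "aaabbbbbb"

S ∉ T[0,8] ⇒ NO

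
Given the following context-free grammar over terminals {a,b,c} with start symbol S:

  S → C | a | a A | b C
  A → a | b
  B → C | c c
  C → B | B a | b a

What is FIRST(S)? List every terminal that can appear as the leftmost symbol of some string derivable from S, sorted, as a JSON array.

FIRST iteration:
round 1:
  A via A→a: +{a}
  A via A→b: +{b}
  B via B→c c: +{c}
  C via C→B: +{c}
  C via C→b a: +{b}
  S via S→C: +{b,c}
  S via S→a: +{a}
  S: {a,b,c}  A: {a,b}  B: {c}  C: {b,c}
round 2:
  B via B→C: +{b}
  S: {a,b,c}  A: {a,b}  B: {b,c}  C: {b,c}
round 3: — fixpoint
  S: {a,b,c}  A: {a,b}  B: {b,c}  C: {b,c}

FIRST(S) = ["a", "b", "c"]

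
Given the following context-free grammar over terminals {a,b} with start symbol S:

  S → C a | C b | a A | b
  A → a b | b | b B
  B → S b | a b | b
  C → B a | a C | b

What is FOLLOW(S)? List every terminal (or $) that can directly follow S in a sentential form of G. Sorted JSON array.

FIRST sets, iterate to fixpoint:
pass 1:
  A via A→a b: +{a}
  A via A→b: +{b}
  B via B→a b: +{a}
  B via B→b: +{b}
  C via C→B a: +{a,b}
  S via S→C a: +{a,b}
  FIRST(S)={a,b}  FIRST(A)={a,b}  FIRST(B)={a,b}  FIRST(C)={a,b}
pass 2: done
  FIRST(S)={a,b}  FIRST(A)={a,b}  FIRST(B)={a,b}  FIRST(C)={a,b}

FOLLOW iteration:
initialize: $ ∈ FOLLOW(S)
iter 1:
  B→S b: FOLLOW(S) ⊇ FIRST(b) = {b}; new: +{b}
  C→B a: FOLLOW(B) ⊇ FIRST(a) = {a}; new: +{a}
  S→C a: FOLLOW(C) ⊇ FIRST(a) = {a}; new: +{a}
  S→C b: FOLLOW(C) ⊇ FIRST(b) = {b}; new: +{b}
  S→a A: FOLLOW(A) ⊇ FOLLOW(S) ⊇ {$,b}; new: +{$,b}
  FOLLOW(S)={$,b}  FOLLOW(A)={$,b}  FOLLOW(B)={a}  FOLLOW(C)={a,b}
iter 2:
  A→b B: FOLLOW(B) ⊇ FOLLOW(A) ⊇ {$,b}; new: +{$,b}
  FOLLOW(S)={$,b}  FOLLOW(A)={$,b}  FOLLOW(B)={$,a,b}  FOLLOW(C)={a,b}
iter 3: — fixpoint
  FOLLOW(S)={$,b}  FOLLOW(A)={$,b}  FOLLOW(B)={$,a,b}  FOLLOW(C)={a,b}

FOLLOW(S) = ["$", "b"]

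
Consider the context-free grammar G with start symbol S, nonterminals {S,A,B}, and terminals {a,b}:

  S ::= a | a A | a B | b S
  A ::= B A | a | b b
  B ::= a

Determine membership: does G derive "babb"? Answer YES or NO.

Convert to CNF:
  S -> T0 S | T1 A | T1 B | a
  A -> B A | T0 T0 | a
  B -> a
  T0 -> b
  T1 -> a

Fill CYK table bottom-up:
  [0..0]={T0}  "b"  orig:{}
  [1..1]={A,B,S,T1}  "a"  orig:{A,B,S}
  [2..2]={T0}  "b"  orig:{}
  [3..3]={T0}  "b"  orig:{}
  [0..1]={S}  "ba"
  [1..2]=∅  "ab"
  [2..3]={A}  "bb"
  [0..2]=∅  "bab"
  [1..3]={A,S}  "abb"
  [0..3]={S}  "babb"

S ∈ T[0,3] ⇒ YES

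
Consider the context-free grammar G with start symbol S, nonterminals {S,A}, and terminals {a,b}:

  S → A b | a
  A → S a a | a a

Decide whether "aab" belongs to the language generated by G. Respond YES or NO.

Convert to CNF:
  S -> A T1 | a
  A -> S X2 | T0 T0
  T0 -> a
  T1 -> b
  X2 -> T0 T0

Fill CYK table bottom-up:
  [0..0]={S,T0}  "a"  orig:{S}
  [1..1]={S,T0}  "a"  orig:{S}
  [2..2]={T1}  "b"  orig:{}
  [0..1]={A,X2}  "aa"  orig:{A}
  [1..2]=∅  "ab"
  [0..2]={S}  "aab"

S ∈ T[0,2] ⇒ YES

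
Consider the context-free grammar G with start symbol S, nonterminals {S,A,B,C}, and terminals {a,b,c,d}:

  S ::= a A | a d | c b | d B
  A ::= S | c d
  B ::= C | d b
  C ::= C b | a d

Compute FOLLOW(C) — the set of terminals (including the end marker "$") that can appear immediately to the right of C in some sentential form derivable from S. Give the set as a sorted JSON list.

FIRST sets, iterate to fixpoint:
round 1:
  A via A→c d: +{c}
  B via B→d b: +{d}
  C via C→a d: +{a}
  S via S→a A: +{a}
  S via S→c b: +{c}
  S via S→d B: +{d}
  FIRST(S)={a,c,d}  FIRST(A)={c}  FIRST(B)={d}  FIRST(C)={a}
round 2:
  A via A→S: +{a,d}
  B via B→C: +{a}
  FIRST(S)={a,c,d}  FIRST(A)={a,c,d}  FIRST(B)={a,d}  FIRST(C)={a}
round 3: (stable)
  FIRST(S)={a,c,d}  FIRST(A)={a,c,d}  FIRST(B)={a,d}  FIRST(C)={a}

FOLLOW iteration:
initialize: $ ∈ FOLLOW(S)
[1]
  C→C b: FOLLOW(C) ⊇ FIRST(b) = {b}; new: +{b}
  S→a A: FOLLOW(A) ⊇ FOLLOW(S) ⊇ {$}; new: +{$}
  S→d B: FOLLOW(B) ⊇ FOLLOW(S) ⊇ {$}; new: +{$}
  S: {$}  A: {$}  B: {$}  C: {b}
[2]
  B→C: FOLLOW(C) ⊇ FOLLOW(B) ⊇ {$}; new: +{$}
  S: {$}  A: {$}  B: {$}  C: {$,b}
[3] (no change)
  S: {$}  A: {$}  B: {$}  C: {$,b}

FOLLOW(C) = ["$", "b"]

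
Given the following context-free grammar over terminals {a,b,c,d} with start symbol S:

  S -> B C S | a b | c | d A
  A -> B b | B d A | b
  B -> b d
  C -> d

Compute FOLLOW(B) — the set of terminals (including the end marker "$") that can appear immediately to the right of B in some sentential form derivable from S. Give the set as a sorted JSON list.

FIRST sets, iterate to fixpoint:
round 1:
  A via A→b: +{b}
  B via B→b d: +{b}
  C via C→d: +{d}
  S via S→B C S: +{b}
  S via S→a b: +{a}
  S via S→c: +{c}
  S via S→d A: +{d}
  FIRST[S]={a,b,c,d}  FIRST[A]={b}  FIRST[B]={b}  FIRST[C]={d}
round 2: — fixpoint
  FIRST[S]={a,b,c,d}  FIRST[A]={b}  FIRST[B]={b}  FIRST[C]={d}

Compute FOLLOW by fixpoint:
FOLLOW(S) := {$}
[1]
  A→B b: FOLLOW(B) ⊇ FIRST(b) = {b}; new: +{b}
  A→B d A: FOLLOW(B) ⊇ FIRST(d) = {d}; new: +{d}
  S→B C S: FOLLOW(C) ⊇ FIRST(S) = {a,b,c,d}; new: +{a,b,c,d}
  S→d A: FOLLOW(A) ⊇ FOLLOW(S) ⊇ {$}; new: +{$}
  S: {$}  A: {$}  B: {b,d}  C: {a,b,c,d}
[2] (no change)
  S: {$}  A: {$}  B: {b,d}  C: {a,b,c,d}

FOLLOW(B) = ["b", "d"]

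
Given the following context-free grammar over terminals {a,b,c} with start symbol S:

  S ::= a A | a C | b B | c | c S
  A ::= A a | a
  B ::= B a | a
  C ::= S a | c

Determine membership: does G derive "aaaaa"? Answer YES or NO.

CNF form of G:
  S -> T0 A | T0 C | T1 B | T2 S | c
  A -> A T0 | a
  B -> B T0 | a
  C -> S T0 | c
  T0 -> a
  T1 -> b
  T2 -> c

CYK table (by increasing span):
  T[0,0] 'a' = {A,B,T0}  orig:{A,B}
  T[1,1] 'a' = {A,B,T0}  orig:{A,B}
  T[2,2] 'a' = {A,B,T0}  orig:{A,B}
  T[3,3] 'a' = {A,B,T0}  orig:{A,B}
  T[4,4] 'a' = {A,B,T0}  orig:{A,B}
  T[0,1] 'aa' = {A,B,S}
  T[1,2] 'aa' = {A,B,S}
  T[2,3] 'aa' = {A,B,S}
  T[3,4] 'aa' = {A,B,S}
  T[0,2] 'aaa' = {A,B,C,S}
  T[1,3] 'aaa' = {A,B,C,S}
  T[2,4] 'aaa' = {A,B,C,S}
  T[0,3] 'aaaa' = {A,B,C,S}
  T[1,4] 'aaaa' = {A,B,C,S}
  T[0,4] 'aaaaa' = {A,B,C,S}

S ∈ T[0,4] ⇒ YES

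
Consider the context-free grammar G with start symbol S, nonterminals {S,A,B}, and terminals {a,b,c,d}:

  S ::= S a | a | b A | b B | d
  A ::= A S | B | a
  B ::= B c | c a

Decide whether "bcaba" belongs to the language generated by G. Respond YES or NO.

CNF form of G:
  S -> S T1 | T2 A | T2 B | a | d
  A -> A S | B T0 | T0 T1 | a
  B -> B T0 | T0 T1
  T0 -> c
  T1 -> a
  T2 -> b

Fill CYK table bottom-up:
  cell(0,0) b: {T2}  orig:{}
  cell(1,1) c: {T0}  orig:{}
  cell(2,2) a: {A,S,T1}  orig:{A,S}
  cell(3,3) b: {T2}  orig:{}
  cell(4,4) a: {A,S,T1}  orig:{A,S}
  cell(0,1) bc: ∅
  cell(1,2) ca: {A,B}
  cell(2,3) ab: ∅
  cell(3,4) ba: {S}
  cell(0,2) bca: {S}
  cell(1,3) cab: ∅
  cell(2,4) aba: {A}
  cell(0,3) bcab: ∅
  cell(1,4) caba: {A}
  cell(0,4) bcaba: {S}

S ∈ T[0,4] ⇒ YES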